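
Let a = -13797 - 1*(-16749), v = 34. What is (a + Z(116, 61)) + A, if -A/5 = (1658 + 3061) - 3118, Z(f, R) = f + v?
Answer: -4903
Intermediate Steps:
Z(f, R) = 34 + f (Z(f, R) = f + 34 = 34 + f)
A = -8005 (A = -5*((1658 + 3061) - 3118) = -5*(4719 - 3118) = -5*1601 = -8005)
a = 2952 (a = -13797 + 16749 = 2952)
(a + Z(116, 61)) + A = (2952 + (34 + 116)) - 8005 = (2952 + 150) - 8005 = 3102 - 8005 = -4903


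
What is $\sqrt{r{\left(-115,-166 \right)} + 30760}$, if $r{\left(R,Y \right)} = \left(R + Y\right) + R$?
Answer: $2 \sqrt{7591} \approx 174.25$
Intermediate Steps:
$r{\left(R,Y \right)} = Y + 2 R$
$\sqrt{r{\left(-115,-166 \right)} + 30760} = \sqrt{\left(-166 + 2 \left(-115\right)\right) + 30760} = \sqrt{\left(-166 - 230\right) + 30760} = \sqrt{-396 + 30760} = \sqrt{30364} = 2 \sqrt{7591}$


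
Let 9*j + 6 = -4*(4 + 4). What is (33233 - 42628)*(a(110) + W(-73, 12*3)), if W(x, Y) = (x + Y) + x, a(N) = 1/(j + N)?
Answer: 983759845/952 ≈ 1.0334e+6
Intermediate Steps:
j = -38/9 (j = -⅔ + (-4*(4 + 4))/9 = -⅔ + (-4*8)/9 = -⅔ + (⅑)*(-32) = -⅔ - 32/9 = -38/9 ≈ -4.2222)
a(N) = 1/(-38/9 + N)
W(x, Y) = Y + 2*x (W(x, Y) = (Y + x) + x = Y + 2*x)
(33233 - 42628)*(a(110) + W(-73, 12*3)) = (33233 - 42628)*(9/(-38 + 9*110) + (12*3 + 2*(-73))) = -9395*(9/(-38 + 990) + (36 - 146)) = -9395*(9/952 - 110) = -9395*(-104711/952) = 983759845/952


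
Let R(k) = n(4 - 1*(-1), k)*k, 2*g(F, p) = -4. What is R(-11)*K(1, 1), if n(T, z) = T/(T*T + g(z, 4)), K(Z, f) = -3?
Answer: 165/23 ≈ 7.1739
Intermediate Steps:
g(F, p) = -2 (g(F, p) = (1/2)*(-4) = -2)
n(T, z) = T/(-2 + T**2) (n(T, z) = T/(T*T - 2) = T/(T**2 - 2) = T/(-2 + T**2))
R(k) = 5*k/23 (R(k) = ((4 - 1*(-1))/(-2 + (4 - 1*(-1))**2))*k = ((4 + 1)/(-2 + (4 + 1)**2))*k = (5/(-2 + 5**2))*k = (5/(-2 + 25))*k = (5/23)*k = (5*(1/23))*k = 5*k/23)
R(-11)*K(1, 1) = ((5/23)*(-11))*(-3) = -55/23*(-3) = 165/23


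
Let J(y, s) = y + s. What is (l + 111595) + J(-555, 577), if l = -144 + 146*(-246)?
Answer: 75557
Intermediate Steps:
J(y, s) = s + y
l = -36060 (l = -144 - 35916 = -36060)
(l + 111595) + J(-555, 577) = (-36060 + 111595) + (577 - 555) = 75535 + 22 = 75557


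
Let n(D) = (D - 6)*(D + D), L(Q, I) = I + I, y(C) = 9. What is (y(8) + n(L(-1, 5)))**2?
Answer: 7921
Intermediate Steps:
L(Q, I) = 2*I
n(D) = 2*D*(-6 + D) (n(D) = (-6 + D)*(2*D) = 2*D*(-6 + D))
(y(8) + n(L(-1, 5)))**2 = (9 + 2*(2*5)*(-6 + 2*5))**2 = (9 + 2*10*(-6 + 10))**2 = (9 + 2*10*4)**2 = (9 + 80)**2 = 89**2 = 7921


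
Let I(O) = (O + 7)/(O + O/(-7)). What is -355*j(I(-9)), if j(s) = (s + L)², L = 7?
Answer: -13637680/729 ≈ -18707.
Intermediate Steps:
I(O) = 7*(7 + O)/(6*O) (I(O) = (7 + O)/(O + O*(-⅐)) = (7 + O)/(O - O/7) = (7 + O)/((6*O/7)) = (7 + O)*(7/(6*O)) = 7*(7 + O)/(6*O))
j(s) = (7 + s)² (j(s) = (s + 7)² = (7 + s)²)
-355*j(I(-9)) = -355*(7 + (7/6)*(7 - 9)/(-9))² = -355*(7 + (7/6)*(-⅑)*(-2))² = -355*(7 + 7/27)² = -355*(196/27)² = -355*38416/729 = -13637680/729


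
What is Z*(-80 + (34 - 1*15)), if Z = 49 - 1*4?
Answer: -2745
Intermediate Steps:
Z = 45 (Z = 49 - 4 = 45)
Z*(-80 + (34 - 1*15)) = 45*(-80 + (34 - 1*15)) = 45*(-80 + (34 - 15)) = 45*(-80 + 19) = 45*(-61) = -2745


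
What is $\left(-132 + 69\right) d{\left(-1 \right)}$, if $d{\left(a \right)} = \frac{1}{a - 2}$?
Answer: $21$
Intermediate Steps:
$d{\left(a \right)} = \frac{1}{-2 + a}$
$\left(-132 + 69\right) d{\left(-1 \right)} = \frac{-132 + 69}{-2 - 1} = - \frac{63}{-3} = \left(-63\right) \left(- \frac{1}{3}\right) = 21$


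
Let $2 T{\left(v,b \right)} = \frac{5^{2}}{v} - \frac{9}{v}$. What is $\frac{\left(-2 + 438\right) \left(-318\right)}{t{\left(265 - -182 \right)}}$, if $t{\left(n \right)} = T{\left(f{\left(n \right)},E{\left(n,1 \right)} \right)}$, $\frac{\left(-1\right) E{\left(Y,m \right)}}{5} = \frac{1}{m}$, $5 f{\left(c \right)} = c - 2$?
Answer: $-1542459$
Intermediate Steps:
$f{\left(c \right)} = - \frac{2}{5} + \frac{c}{5}$ ($f{\left(c \right)} = \frac{c - 2}{5} = \frac{-2 + c}{5} = - \frac{2}{5} + \frac{c}{5}$)
$E{\left(Y,m \right)} = - \frac{5}{m}$
$T{\left(v,b \right)} = \frac{8}{v}$ ($T{\left(v,b \right)} = \frac{\frac{5^{2}}{v} - \frac{9}{v}}{2} = \frac{\frac{25}{v} - \frac{9}{v}}{2} = \frac{16 \frac{1}{v}}{2} = \frac{8}{v}$)
$t{\left(n \right)} = \frac{8}{- \frac{2}{5} + \frac{n}{5}}$
$\frac{\left(-2 + 438\right) \left(-318\right)}{t{\left(265 - -182 \right)}} = \frac{\left(-2 + 438\right) \left(-318\right)}{40 \frac{1}{-2 + \left(265 - -182\right)}} = \frac{436 \left(-318\right)}{40 \frac{1}{-2 + \left(265 + 182\right)}} = - \frac{138648}{40 \frac{1}{-2 + 447}} = - \frac{138648}{40 \cdot \frac{1}{445}} = - \frac{138648}{\frac{8}{89}} = \left(-138648\right) \frac{89}{8} = -1542459$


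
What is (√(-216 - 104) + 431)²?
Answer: 185441 + 6896*I*√5 ≈ 1.8544e+5 + 15420.0*I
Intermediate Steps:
(√(-216 - 104) + 431)² = (√(-320) + 431)² = (8*I*√5 + 431)² = (431 + 8*I*√5)²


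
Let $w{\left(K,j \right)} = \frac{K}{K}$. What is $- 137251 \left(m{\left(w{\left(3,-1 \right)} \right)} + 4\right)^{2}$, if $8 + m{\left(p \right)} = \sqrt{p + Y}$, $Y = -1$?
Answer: $-2196016$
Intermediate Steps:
$w{\left(K,j \right)} = 1$
$m{\left(p \right)} = -8 + \sqrt{-1 + p}$ ($m{\left(p \right)} = -8 + \sqrt{p - 1} = -8 + \sqrt{-1 + p}$)
$- 137251 \left(m{\left(w{\left(3,-1 \right)} \right)} + 4\right)^{2} = - 137251 \left(\left(-8 + \sqrt{-1 + 1}\right) + 4\right)^{2} = - 137251 \left(\left(-8 + \sqrt{0}\right) + 4\right)^{2} = - 137251 \left(\left(-8 + 0\right) + 4\right)^{2} = - 137251 \left(-8 + 4\right)^{2} = - 137251 \left(-4\right)^{2} = \left(-137251\right) 16 = -2196016$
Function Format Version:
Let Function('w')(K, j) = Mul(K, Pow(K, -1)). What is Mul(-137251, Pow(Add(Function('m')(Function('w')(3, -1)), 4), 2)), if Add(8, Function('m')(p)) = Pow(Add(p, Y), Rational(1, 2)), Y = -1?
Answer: -2196016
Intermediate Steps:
Function('w')(K, j) = 1
Function('m')(p) = Add(-8, Pow(Add(-1, p), Rational(1, 2))) (Function('m')(p) = Add(-8, Pow(Add(p, -1), Rational(1, 2))) = Add(-8, Pow(Add(-1, p), Rational(1, 2))))
Mul(-137251, Pow(Add(Function('m')(Function('w')(3, -1)), 4), 2)) = Mul(-137251, Pow(Add(Add(-8, Pow(Add(-1, 1), Rational(1, 2))), 4), 2)) = Mul(-137251, Pow(Add(Add(-8, Pow(0, Rational(1, 2))), 4), 2)) = Mul(-137251, Pow(Add(Add(-8, 0), 4), 2)) = Mul(-137251, Pow(Add(-8, 4), 2)) = Mul(-137251, Pow(-4, 2)) = Mul(-137251, 16) = -2196016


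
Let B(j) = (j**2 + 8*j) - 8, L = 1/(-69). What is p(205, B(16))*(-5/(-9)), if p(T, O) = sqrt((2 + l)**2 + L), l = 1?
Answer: 10*sqrt(10695)/621 ≈ 1.6653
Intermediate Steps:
L = -1/69 ≈ -0.014493
B(j) = -8 + j**2 + 8*j
p(T, O) = 2*sqrt(10695)/69 (p(T, O) = sqrt((2 + 1)**2 - 1/69) = sqrt(3**2 - 1/69) = sqrt(9 - 1/69) = sqrt(620/69) = 2*sqrt(10695)/69)
p(205, B(16))*(-5/(-9)) = (2*sqrt(10695)/69)*(-5/(-9)) = (2*sqrt(10695)/69)*(-5*(-1/9)) = (2*sqrt(10695)/69)*(5/9) = 10*sqrt(10695)/621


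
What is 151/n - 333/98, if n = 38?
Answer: 536/931 ≈ 0.57572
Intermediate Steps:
151/n - 333/98 = 151/38 - 333/98 = 536/931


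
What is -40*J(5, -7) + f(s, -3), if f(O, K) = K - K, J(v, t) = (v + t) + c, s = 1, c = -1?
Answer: 120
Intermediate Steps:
J(v, t) = -1 + t + v (J(v, t) = (v + t) - 1 = (t + v) - 1 = -1 + t + v)
f(O, K) = 0
-40*J(5, -7) + f(s, -3) = -40*(-1 - 7 + 5) + 0 = -40*(-3) + 0 = 120 + 0 = 120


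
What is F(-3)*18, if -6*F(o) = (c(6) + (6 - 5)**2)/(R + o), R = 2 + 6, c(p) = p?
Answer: -21/5 ≈ -4.2000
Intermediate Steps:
R = 8
F(o) = -7/(6*(8 + o)) (F(o) = -(6 + (6 - 5)**2)/(6*(8 + o)) = -(6 + 1**2)/(6*(8 + o)) = -(6 + 1)/(6*(8 + o)) = -7/(6*(8 + o)))
F(-3)*18 = -7/(48 + 6*(-3))*18 = -7/(48 - 18)*18 = -7/30*18 = -21/5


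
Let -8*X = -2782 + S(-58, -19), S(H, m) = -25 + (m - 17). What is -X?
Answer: -2843/8 ≈ -355.38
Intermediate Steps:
S(H, m) = -42 + m (S(H, m) = -25 + (-17 + m) = -42 + m)
X = 2843/8 (X = -(-2782 + (-42 - 19))/8 = -(-2782 - 61)/8 = -⅛*(-2843) = 2843/8 ≈ 355.38)
-X = -1*2843/8 = -2843/8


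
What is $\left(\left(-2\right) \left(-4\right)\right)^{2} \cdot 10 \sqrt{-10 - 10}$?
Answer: $1280 i \sqrt{5} \approx 2862.2 i$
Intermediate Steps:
$\left(\left(-2\right) \left(-4\right)\right)^{2} \cdot 10 \sqrt{-10 - 10} = 8^{2} \cdot 10 \sqrt{-20} = 64 \cdot 10 \cdot 2 i \sqrt{5} = 640 \cdot 2 i \sqrt{5} = 1280 i \sqrt{5}$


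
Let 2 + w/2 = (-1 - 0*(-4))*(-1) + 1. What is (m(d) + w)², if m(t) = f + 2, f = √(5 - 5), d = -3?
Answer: 4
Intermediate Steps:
f = 0 (f = √0 = 0)
w = 0 (w = -4 + 2*((-1 - 0*(-4))*(-1) + 1) = -4 + 2*((-1 - 1*0)*(-1) + 1) = -4 + 2*((-1 + 0)*(-1) + 1) = -4 + 2*(-1*(-1) + 1) = -4 + 2*(1 + 1) = -4 + 2*2 = -4 + 4 = 0)
m(t) = 2 (m(t) = 0 + 2 = 2)
(m(d) + w)² = (2 + 0)² = 2² = 4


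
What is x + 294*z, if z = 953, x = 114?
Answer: 280296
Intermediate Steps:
x + 294*z = 114 + 294*953 = 114 + 280182 = 280296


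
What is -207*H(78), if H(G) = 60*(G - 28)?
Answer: -621000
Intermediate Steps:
H(G) = -1680 + 60*G (H(G) = 60*(-28 + G) = -1680 + 60*G)
-207*H(78) = -207*(-1680 + 60*78) = -207*(-1680 + 4680) = -207*3000 = -621000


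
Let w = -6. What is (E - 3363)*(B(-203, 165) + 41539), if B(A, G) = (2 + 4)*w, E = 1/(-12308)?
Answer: -1717884082915/12308 ≈ -1.3957e+8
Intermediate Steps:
E = -1/12308 ≈ -8.1248e-5
B(A, G) = -36 (B(A, G) = (2 + 4)*(-6) = 6*(-6) = -36)
(E - 3363)*(B(-203, 165) + 41539) = (-1/12308 - 3363)*(-36 + 41539) = -41391805/12308*41503 = -1717884082915/12308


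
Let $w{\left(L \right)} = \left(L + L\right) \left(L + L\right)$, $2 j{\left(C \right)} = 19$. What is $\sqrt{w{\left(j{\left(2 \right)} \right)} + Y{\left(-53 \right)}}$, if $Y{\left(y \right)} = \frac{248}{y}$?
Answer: $\frac{\sqrt{1000905}}{53} \approx 18.876$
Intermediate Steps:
$j{\left(C \right)} = \frac{19}{2}$ ($j{\left(C \right)} = \frac{1}{2} \cdot 19 = \frac{19}{2}$)
$w{\left(L \right)} = 4 L^{2}$ ($w{\left(L \right)} = 2 L 2 L = 4 L^{2}$)
$\sqrt{w{\left(j{\left(2 \right)} \right)} + Y{\left(-53 \right)}} = \sqrt{4 \left(\frac{19}{2}\right)^{2} + \frac{248}{-53}} = \sqrt{4 \cdot \frac{361}{4} + 248 \left(- \frac{1}{53}\right)} = \sqrt{361 - \frac{248}{53}} = \sqrt{\frac{18885}{53}} = \frac{\sqrt{1000905}}{53}$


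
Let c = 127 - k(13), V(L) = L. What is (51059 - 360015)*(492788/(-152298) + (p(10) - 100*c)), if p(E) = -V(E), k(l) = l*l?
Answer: -98500708055696/76149 ≈ -1.2935e+9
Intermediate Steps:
k(l) = l²
c = -42 (c = 127 - 1*13² = 127 - 1*169 = 127 - 169 = -42)
p(E) = -E
(51059 - 360015)*(492788/(-152298) + (p(10) - 100*c)) = (51059 - 360015)*(492788/(-152298) + (-1*10 - 100*(-42))) = -308956*(492788*(-1/152298) + (-10 + 4200)) = -308956*(-246394/76149 + 4190) = -308956*318817916/76149 = -98500708055696/76149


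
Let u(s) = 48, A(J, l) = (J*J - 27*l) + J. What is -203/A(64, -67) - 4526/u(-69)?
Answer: -13512719/143256 ≈ -94.326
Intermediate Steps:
A(J, l) = J + J**2 - 27*l (A(J, l) = (J**2 - 27*l) + J = J + J**2 - 27*l)
-203/A(64, -67) - 4526/u(-69) = -203/(64 + 64**2 - 27*(-67)) - 4526/48 = -203/(64 + 4096 + 1809) - 4526*1/48 = -203/5969 - 2263/24 = -13512719/143256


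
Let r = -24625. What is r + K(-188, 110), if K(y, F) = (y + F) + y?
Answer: -24891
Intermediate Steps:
K(y, F) = F + 2*y (K(y, F) = (F + y) + y = F + 2*y)
r + K(-188, 110) = -24625 + (110 + 2*(-188)) = -24625 + (110 - 376) = -24625 - 266 = -24891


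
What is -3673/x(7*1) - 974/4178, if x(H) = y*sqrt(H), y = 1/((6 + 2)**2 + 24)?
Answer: -487/2089 - 323224*sqrt(7)/7 ≈ -1.2217e+5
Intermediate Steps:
y = 1/88 (y = 1/(8**2 + 24) = 1/(64 + 24) = 1/88 ≈ 0.011364)
x(H) = sqrt(H)/88
-3673/x(7*1) - 974/4178 = -3673*88*sqrt(7)/7 - 974/4178 = -3673*88*sqrt(7)/7 - 974*1/4178 = -323224*sqrt(7)/7 - 487/2089 = -487/2089 - 323224*sqrt(7)/7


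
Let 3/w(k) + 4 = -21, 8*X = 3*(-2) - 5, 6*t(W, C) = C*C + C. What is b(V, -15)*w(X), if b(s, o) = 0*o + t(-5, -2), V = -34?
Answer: -1/25 ≈ -0.040000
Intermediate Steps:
t(W, C) = C/6 + C**2/6 (t(W, C) = (C*C + C)/6 = (C**2 + C)/6 = (C + C**2)/6 = C/6 + C**2/6)
X = -11/8 (X = (3*(-2) - 5)/8 = (-6 - 5)/8 = (1/8)*(-11) = -11/8 ≈ -1.3750)
b(s, o) = 1/3 (b(s, o) = 0*o + (1/6)*(-2)*(1 - 2) = 0 + (1/6)*(-2)*(-1) = 0 + 1/3 = 1/3)
w(k) = -3/25 (w(k) = 3/(-4 - 21) = 3/(-25) = 3*(-1/25) = -3/25)
b(V, -15)*w(X) = (1/3)*(-3/25) = -1/25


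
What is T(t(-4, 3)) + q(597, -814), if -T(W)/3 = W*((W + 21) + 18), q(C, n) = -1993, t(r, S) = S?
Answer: -2371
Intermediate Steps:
T(W) = -3*W*(39 + W) (T(W) = -3*W*((W + 21) + 18) = -3*W*((21 + W) + 18) = -3*W*(39 + W))
T(t(-4, 3)) + q(597, -814) = -3*3*(39 + 3) - 1993 = -3*3*42 - 1993 = -378 - 1993 = -2371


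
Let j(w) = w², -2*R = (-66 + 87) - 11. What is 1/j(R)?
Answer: 1/25 ≈ 0.040000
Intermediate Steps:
R = -5 (R = -((-66 + 87) - 11)/2 = -(21 - 11)/2 = -½*10 = -5)
1/j(R) = 1/((-5)²) = 1/25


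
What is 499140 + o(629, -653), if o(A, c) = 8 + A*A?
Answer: 894789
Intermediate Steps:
o(A, c) = 8 + A**2
499140 + o(629, -653) = 499140 + (8 + 629**2) = 499140 + (8 + 395641) = 499140 + 395649 = 894789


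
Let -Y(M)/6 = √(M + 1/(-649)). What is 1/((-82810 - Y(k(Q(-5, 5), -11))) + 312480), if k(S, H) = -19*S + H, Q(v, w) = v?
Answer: 14905583/3423365051356 - 3*√35380235/17116825256780 ≈ 4.3530e-6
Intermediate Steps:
k(S, H) = H - 19*S
Y(M) = -6*√(-1/649 + M) (Y(M) = -6*√(M + 1/(-649)) = -6*√(M - 1/649) = -6*√(-1/649 + M))
1/((-82810 - Y(k(Q(-5, 5), -11))) + 312480) = 1/((-82810 - (-6)*√(-649 + 421201*(-11 - 19*(-5)))/649) + 312480) = 1/((-82810 - (-6)*√(-649 + 421201*(-11 + 95))/649) + 312480) = 1/((-82810 - (-6)*√(-649 + 421201*84)/649) + 312480) = 1/((-82810 - (-6)*√(-649 + 35380884)/649) + 312480) = 1/((-82810 - (-6)*√35380235/649) + 312480) = 1/((-82810 + 6*√35380235/649) + 312480) = 1/(229670 + 6*√35380235/649)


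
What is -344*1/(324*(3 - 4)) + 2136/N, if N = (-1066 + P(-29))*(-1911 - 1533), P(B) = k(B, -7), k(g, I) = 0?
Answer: 13162715/12390651 ≈ 1.0623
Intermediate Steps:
P(B) = 0
N = 3671304 (N = (-1066 + 0)*(-1911 - 1533) = -1066*(-3444) = 3671304)
-344*1/(324*(3 - 4)) + 2136/N = -344*1/(324*(3 - 4)) + 2136/3671304 = -344/((-(-324)*(-1))) + 2136*(1/3671304) = -344/((-162*2)) + 89/152971 = -344/(-324) + 89/152971 = -344*(-1/324) + 89/152971 = 86/81 + 89/152971 = 13162715/12390651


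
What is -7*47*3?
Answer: -987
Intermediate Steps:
-7*47*3 = -329*3 = -987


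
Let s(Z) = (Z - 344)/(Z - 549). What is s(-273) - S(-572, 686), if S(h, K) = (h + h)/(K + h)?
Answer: 168451/15618 ≈ 10.786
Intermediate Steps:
s(Z) = (-344 + Z)/(-549 + Z)
S(h, K) = 2*h/(K + h) (S(h, K) = (2*h)/(K + h) = 2*h/(K + h))
s(-273) - S(-572, 686) = (-344 - 273)/(-549 - 273) - 2*(-572)/(686 - 572) = -617/(-822) - 2*(-572)/114 = -1/822*(-617) - 2*(-572)/114 = 617/822 - 1*(-572/57) = 617/822 + 572/57 = 168451/15618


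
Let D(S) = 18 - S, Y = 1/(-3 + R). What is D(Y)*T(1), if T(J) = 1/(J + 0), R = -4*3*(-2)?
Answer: 377/21 ≈ 17.952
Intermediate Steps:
R = 24 (R = -12*(-2) = 24)
Y = 1/21 (Y = 1/(-3 + 24) = 1/21 ≈ 0.047619)
T(J) = 1/J
D(Y)*T(1) = (18 - 1*1/21)/1 = (18 - 1/21)*1 = (377/21)*1 = 377/21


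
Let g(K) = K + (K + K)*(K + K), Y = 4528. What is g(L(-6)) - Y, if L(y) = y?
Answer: -4390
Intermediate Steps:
g(K) = K + 4*K² (g(K) = K + (2*K)*(2*K) = K + 4*K²)
g(L(-6)) - Y = -6*(1 + 4*(-6)) - 1*4528 = -6*(1 - 24) - 4528 = -6*(-23) - 4528 = 138 - 4528 = -4390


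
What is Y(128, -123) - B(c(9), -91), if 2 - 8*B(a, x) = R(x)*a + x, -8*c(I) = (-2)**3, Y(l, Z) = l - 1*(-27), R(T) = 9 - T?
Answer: 1247/8 ≈ 155.88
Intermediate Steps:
Y(l, Z) = 27 + l (Y(l, Z) = l + 27 = 27 + l)
c(I) = 1 (c(I) = -1/8*(-2)**3 = -1/8*(-8) = 1)
B(a, x) = 1/4 - x/8 - a*(9 - x)/8 (B(a, x) = 1/4 - ((9 - x)*a + x)/8 = 1/4 - (a*(9 - x) + x)/8 = 1/4 - (x + a*(9 - x))/8 = 1/4 + (-x/8 - a*(9 - x)/8) = 1/4 - x/8 - a*(9 - x)/8)
Y(128, -123) - B(c(9), -91) = (27 + 128) - (1/4 - 1/8*(-91) + (1/8)*1*(-9 - 91)) = 155 - (1/4 + 91/8 + (1/8)*1*(-100)) = 155 - (1/4 + 91/8 - 25/2) = 155 - 1*(-7/8) = 155 + 7/8 = 1247/8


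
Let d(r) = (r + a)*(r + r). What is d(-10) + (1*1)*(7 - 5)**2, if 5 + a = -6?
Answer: 424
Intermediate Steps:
a = -11 (a = -5 - 6 = -11)
d(r) = 2*r*(-11 + r) (d(r) = (r - 11)*(r + r) = (-11 + r)*(2*r) = 2*r*(-11 + r))
d(-10) + (1*1)*(7 - 5)**2 = 2*(-10)*(-11 - 10) + (1*1)*(7 - 5)**2 = 2*(-10)*(-21) + 1*2**2 = 420 + 1*4 = 420 + 4 = 424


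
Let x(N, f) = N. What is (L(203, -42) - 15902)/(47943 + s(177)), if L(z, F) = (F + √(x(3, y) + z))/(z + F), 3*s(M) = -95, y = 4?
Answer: -548628/1652941 + 3*√206/23141174 ≈ -0.33191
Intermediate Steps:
s(M) = -95/3 (s(M) = (⅓)*(-95) = -95/3)
L(z, F) = (F + √(3 + z))/(F + z) (L(z, F) = (F + √(3 + z))/(z + F) = (F + √(3 + z))/(F + z))
(L(203, -42) - 15902)/(47943 + s(177)) = ((-42 + √(3 + 203))/(-42 + 203) - 15902)/(47943 - 95/3) = ((-42 + √206)/161 - 15902)/(143734/3) = ((-42 + √206)/161 - 15902)*(3/143734) = ((-6/23 + √206/161) - 15902)*(3/143734) = (-365752/23 + √206/161)*(3/143734) = -548628/1652941 + 3*√206/23141174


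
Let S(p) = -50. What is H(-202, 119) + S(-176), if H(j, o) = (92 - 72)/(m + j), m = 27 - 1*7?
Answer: -4560/91 ≈ -50.110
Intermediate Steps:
m = 20 (m = 27 - 7 = 20)
H(j, o) = 20/(20 + j) (H(j, o) = (92 - 72)/(20 + j) = 20/(20 + j))
H(-202, 119) + S(-176) = 20/(20 - 202) - 50 = 20/(-182) - 50 = 20*(-1/182) - 50 = -10/91 - 50 = -4560/91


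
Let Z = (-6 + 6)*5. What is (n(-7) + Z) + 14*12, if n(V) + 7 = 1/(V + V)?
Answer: 2253/14 ≈ 160.93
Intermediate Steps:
n(V) = -7 + 1/(2*V) (n(V) = -7 + 1/(V + V) = -7 + 1/(2*V))
Z = 0 (Z = 0*5 = 0)
(n(-7) + Z) + 14*12 = ((-7 + (½)/(-7)) + 0) + 14*12 = ((-7 + (½)*(-⅐)) + 0) + 168 = ((-7 - 1/14) + 0) + 168 = (-99/14 + 0) + 168 = -99/14 + 168 = 2253/14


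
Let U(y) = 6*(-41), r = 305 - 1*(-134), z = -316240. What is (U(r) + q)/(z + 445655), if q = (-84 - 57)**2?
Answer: 357/2353 ≈ 0.15172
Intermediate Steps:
q = 19881 (q = (-141)**2 = 19881)
r = 439 (r = 305 + 134 = 439)
U(y) = -246
(U(r) + q)/(z + 445655) = (-246 + 19881)/(-316240 + 445655) = 19635/129415 = 19635*(1/129415) = 357/2353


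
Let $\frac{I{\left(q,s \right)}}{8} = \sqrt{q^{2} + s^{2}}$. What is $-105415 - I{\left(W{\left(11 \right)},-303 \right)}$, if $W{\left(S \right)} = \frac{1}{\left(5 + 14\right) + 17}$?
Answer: $-105415 - \frac{2 \sqrt{118984465}}{9} \approx -1.0784 \cdot 10^{5}$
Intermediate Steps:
$W{\left(S \right)} = \frac{1}{36}$ ($W{\left(S \right)} = \frac{1}{19 + 17} = \frac{1}{36}$)
$I{\left(q,s \right)} = 8 \sqrt{q^{2} + s^{2}}$
$-105415 - I{\left(W{\left(11 \right)},-303 \right)} = -105415 - 8 \sqrt{\left(\frac{1}{36}\right)^{2} + \left(-303\right)^{2}} = -105415 - 8 \sqrt{\frac{1}{1296} + 91809} = -105415 - 8 \sqrt{\frac{118984465}{1296}} = -105415 - 8 \frac{\sqrt{118984465}}{36} = -105415 - \frac{2 \sqrt{118984465}}{9}$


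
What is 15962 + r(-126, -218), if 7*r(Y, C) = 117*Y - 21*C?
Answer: 14510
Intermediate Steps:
r(Y, C) = -3*C + 117*Y/7 (r(Y, C) = (117*Y - 21*C)/7 = (-21*C + 117*Y)/7 = -3*C + 117*Y/7)
15962 + r(-126, -218) = 15962 + (-3*(-218) + (117/7)*(-126)) = 15962 + (654 - 2106) = 15962 - 1452 = 14510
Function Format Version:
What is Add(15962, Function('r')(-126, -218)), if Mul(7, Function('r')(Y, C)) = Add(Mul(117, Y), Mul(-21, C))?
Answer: 14510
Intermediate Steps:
Function('r')(Y, C) = Add(Mul(-3, C), Mul(Rational(117, 7), Y)) (Function('r')(Y, C) = Mul(Rational(1, 7), Add(Mul(117, Y), Mul(-21, C))) = Mul(Rational(1, 7), Add(Mul(-21, C), Mul(117, Y))) = Add(Mul(-3, C), Mul(Rational(117, 7), Y)))
Add(15962, Function('r')(-126, -218)) = Add(15962, Add(Mul(-3, -218), Mul(Rational(117, 7), -126))) = Add(15962, Add(654, -2106)) = Add(15962, -1452) = 14510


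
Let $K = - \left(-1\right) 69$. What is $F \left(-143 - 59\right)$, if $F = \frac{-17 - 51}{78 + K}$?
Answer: $\frac{13736}{147} \approx 93.442$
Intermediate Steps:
$K = 69$ ($K = \left(-1\right) \left(-69\right) = 69$)
$F = - \frac{68}{147}$ ($F = \frac{-17 - 51}{78 + 69} = - \frac{68}{147} \approx -0.46258$)
$F \left(-143 - 59\right) = - \frac{68 \left(-143 - 59\right)}{147} = \left(- \frac{68}{147}\right) \left(-202\right) = \frac{13736}{147}$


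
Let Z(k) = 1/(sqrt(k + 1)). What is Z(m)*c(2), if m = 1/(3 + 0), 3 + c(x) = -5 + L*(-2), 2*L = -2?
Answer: -3*sqrt(3) ≈ -5.1962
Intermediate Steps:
L = -1 (L = (1/2)*(-2) = -1)
c(x) = -6 (c(x) = -3 + (-5 - 1*(-2)) = -3 + (-5 + 2) = -3 - 3 = -6)
m = 1/3 ≈ 0.33333
Z(k) = 1/sqrt(1 + k) (Z(k) = 1/(sqrt(1 + k)) = 1/sqrt(1 + k))
Z(m)*c(2) = -6/sqrt(1 + 1/3) = -6/sqrt(4/3) = (sqrt(3)/2)*(-6) = -3*sqrt(3)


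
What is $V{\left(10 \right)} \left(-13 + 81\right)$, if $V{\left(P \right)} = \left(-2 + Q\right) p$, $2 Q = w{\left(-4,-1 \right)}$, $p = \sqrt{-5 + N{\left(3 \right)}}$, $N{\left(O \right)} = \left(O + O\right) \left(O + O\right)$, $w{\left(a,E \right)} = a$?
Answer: $- 272 \sqrt{31} \approx -1514.4$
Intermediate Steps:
$N{\left(O \right)} = 4 O^{2}$ ($N{\left(O \right)} = 2 O 2 O = 4 O^{2}$)
$p = \sqrt{31}$ ($p = \sqrt{-5 + 4 \cdot 3^{2}} = \sqrt{-5 + 4 \cdot 9} = \sqrt{-5 + 36} = \sqrt{31} \approx 5.5678$)
$Q = -2$ ($Q = \frac{1}{2} \left(-4\right) = -2$)
$V{\left(P \right)} = - 4 \sqrt{31}$ ($V{\left(P \right)} = \left(-2 - 2\right) \sqrt{31} = - 4 \sqrt{31}$)
$V{\left(10 \right)} \left(-13 + 81\right) = - 4 \sqrt{31} \left(-13 + 81\right) = - 4 \sqrt{31} \cdot 68 = - 272 \sqrt{31}$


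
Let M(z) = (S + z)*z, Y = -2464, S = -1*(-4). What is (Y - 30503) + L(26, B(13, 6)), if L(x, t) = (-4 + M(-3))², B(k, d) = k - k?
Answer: -32918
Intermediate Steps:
S = 4
M(z) = z*(4 + z) (M(z) = (4 + z)*z = z*(4 + z))
B(k, d) = 0
L(x, t) = 49 (L(x, t) = (-4 - 3*(4 - 3))² = (-4 - 3*1)² = (-4 - 3)² = (-7)² = 49)
(Y - 30503) + L(26, B(13, 6)) = (-2464 - 30503) + 49 = -32967 + 49 = -32918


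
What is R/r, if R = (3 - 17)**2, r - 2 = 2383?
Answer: 196/2385 ≈ 0.082180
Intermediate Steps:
r = 2385 (r = 2 + 2383 = 2385)
R = 196 (R = (-14)**2 = 196)
R/r = 196/2385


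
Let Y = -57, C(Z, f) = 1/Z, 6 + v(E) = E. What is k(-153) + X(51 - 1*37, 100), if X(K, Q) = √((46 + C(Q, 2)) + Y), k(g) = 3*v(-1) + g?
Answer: -174 + I*√1099/10 ≈ -174.0 + 3.3151*I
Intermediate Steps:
v(E) = -6 + E
k(g) = -21 + g (k(g) = 3*(-6 - 1) + g = 3*(-7) + g = -21 + g)
X(K, Q) = √(-11 + 1/Q) (X(K, Q) = √((46 + 1/Q) - 57) = √(-11 + 1/Q))
k(-153) + X(51 - 1*37, 100) = (-21 - 153) + √(-11 + 1/100) = -174 + √(-11 + 1/100) = -174 + √(-1099/100) = -174 + I*√1099/10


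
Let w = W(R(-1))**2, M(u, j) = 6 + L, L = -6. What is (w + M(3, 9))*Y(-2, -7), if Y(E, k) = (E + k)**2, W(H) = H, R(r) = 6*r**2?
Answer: 2916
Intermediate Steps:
M(u, j) = 0 (M(u, j) = 6 - 6 = 0)
w = 36 (w = (6*(-1)**2)**2 = (6*1)**2 = 6**2 = 36)
(w + M(3, 9))*Y(-2, -7) = (36 + 0)*(-2 - 7)**2 = 36*(-9)**2 = 36*81 = 2916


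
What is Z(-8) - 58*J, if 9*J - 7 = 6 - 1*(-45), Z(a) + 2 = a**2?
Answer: -2806/9 ≈ -311.78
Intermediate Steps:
Z(a) = -2 + a**2
J = 58/9 (J = 7/9 + (6 - 1*(-45))/9 = 7/9 + (6 + 45)/9 = 7/9 + (1/9)*51 = 7/9 + 17/3 = 58/9 ≈ 6.4444)
Z(-8) - 58*J = (-2 + (-8)**2) - 58*58/9 = (-2 + 64) - 3364/9 = 62 - 3364/9 = -2806/9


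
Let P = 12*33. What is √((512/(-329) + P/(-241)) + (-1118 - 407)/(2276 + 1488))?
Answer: 3*I*√8918099078901929/149221898 ≈ 1.8986*I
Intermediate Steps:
P = 396
√((512/(-329) + P/(-241)) + (-1118 - 407)/(2276 + 1488)) = √((512/(-329) + 396/(-241)) + (-1118 - 407)/(2276 + 1488)) = √((512*(-1/329) + 396*(-1/241)) - 1525/3764) = √((-512/329 - 396/241) - 1525*1/3764) = √(-253676/79289 - 1525/3764) = √(-1075752189/298443796) = 3*I*√8918099078901929/149221898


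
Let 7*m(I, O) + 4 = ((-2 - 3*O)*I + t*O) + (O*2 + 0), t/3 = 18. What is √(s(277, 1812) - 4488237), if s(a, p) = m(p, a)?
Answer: I*√230380829/7 ≈ 2168.3*I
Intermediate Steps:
t = 54 (t = 3*18 = 54)
m(I, O) = -4/7 + 8*O + I*(-2 - 3*O)/7 (m(I, O) = -4/7 + (((-2 - 3*O)*I + 54*O) + (O*2 + 0))/7 = -4/7 + ((I*(-2 - 3*O) + 54*O) + (2*O + 0))/7 = -4/7 + ((54*O + I*(-2 - 3*O)) + 2*O)/7 = -4/7 + (56*O + I*(-2 - 3*O))/7 = -4/7 + (8*O + I*(-2 - 3*O)/7) = -4/7 + 8*O + I*(-2 - 3*O)/7)
s(a, p) = -4/7 + 8*a - 2*p/7 - 3*a*p/7 (s(a, p) = -4/7 + 8*a - 2*p/7 - 3*p*a/7 = -4/7 + 8*a - 2*p/7 - 3*a*p/7)
√(s(277, 1812) - 4488237) = √((-4/7 + 8*277 - 2/7*1812 - 3/7*277*1812) - 4488237) = √((-4/7 + 2216 - 3624/7 - 1505772/7) - 4488237) = √(-1493888/7 - 4488237) = √(-32911547/7) = I*√230380829/7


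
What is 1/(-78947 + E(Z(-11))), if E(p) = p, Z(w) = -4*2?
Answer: -1/78955 ≈ -1.2665e-5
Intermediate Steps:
Z(w) = -8
1/(-78947 + E(Z(-11))) = 1/(-78947 - 8) = 1/(-78955) = -1/78955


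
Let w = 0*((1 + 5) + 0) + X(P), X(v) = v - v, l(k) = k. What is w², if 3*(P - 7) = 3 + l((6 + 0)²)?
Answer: 0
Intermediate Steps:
P = 20 (P = 7 + (3 + (6 + 0)²)/3 = 7 + (3 + 6²)/3 = 7 + (3 + 36)/3 = 7 + (⅓)*39 = 7 + 13 = 20)
X(v) = 0
w = 0 (w = 0*((1 + 5) + 0) + 0 = 0*(6 + 0) + 0 = 0*6 + 0 = 0 + 0 = 0)
w² = 0² = 0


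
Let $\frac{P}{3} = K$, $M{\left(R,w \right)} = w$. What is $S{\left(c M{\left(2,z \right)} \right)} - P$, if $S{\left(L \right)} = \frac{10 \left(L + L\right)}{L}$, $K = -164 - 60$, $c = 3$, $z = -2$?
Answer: $692$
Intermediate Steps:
$K = -224$
$S{\left(L \right)} = 20$ ($S{\left(L \right)} = \frac{10 \cdot 2 L}{L} = \frac{20 L}{L} = 20$)
$P = -672$ ($P = 3 \left(-224\right) = -672$)
$S{\left(c M{\left(2,z \right)} \right)} - P = 20 - -672 = 20 + 672 = 692$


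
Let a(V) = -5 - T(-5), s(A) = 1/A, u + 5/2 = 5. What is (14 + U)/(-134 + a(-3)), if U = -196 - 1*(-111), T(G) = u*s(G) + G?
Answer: 142/267 ≈ 0.53184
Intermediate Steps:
u = 5/2 (u = -5/2 + 5 = 5/2 ≈ 2.5000)
T(G) = G + 5/(2*G) (T(G) = 5/(2*G) + G = G + 5/(2*G))
a(V) = ½ (a(V) = -5 - (-5 + (5/2)/(-5)) = -5 - (-5 + (5/2)*(-⅕)) = -5 - (-5 - ½) = -5 - 1*(-11/2) = -5 + 11/2 = ½)
U = -85 (U = -196 + 111 = -85)
(14 + U)/(-134 + a(-3)) = (14 - 85)/(-134 + ½) = -71/(-267/2) = -71*(-2/267) = 142/267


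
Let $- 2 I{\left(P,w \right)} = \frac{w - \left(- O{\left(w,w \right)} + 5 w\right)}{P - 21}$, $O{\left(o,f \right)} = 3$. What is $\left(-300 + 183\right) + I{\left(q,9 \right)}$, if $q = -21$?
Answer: $- \frac{3287}{28} \approx -117.39$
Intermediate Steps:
$I{\left(P,w \right)} = - \frac{3 - 4 w}{2 \left(-21 + P\right)}$ ($I{\left(P,w \right)} = - \frac{\left(w - \left(-3 + 5 w\right)\right) \frac{1}{P - 21}}{2} = - \frac{\left(w - \left(-3 + 5 w\right)\right) \frac{1}{-21 + P}}{2} = - \frac{\left(3 - 4 w\right) \frac{1}{-21 + P}}{2} = - \frac{\frac{1}{-21 + P} \left(3 - 4 w\right)}{2} = - \frac{3 - 4 w}{2 \left(-21 + P\right)}$)
$\left(-300 + 183\right) + I{\left(q,9 \right)} = \left(-300 + 183\right) + \frac{-3 + 4 \cdot 9}{2 \left(-21 - 21\right)} = -117 + \frac{-3 + 36}{2 \left(-42\right)} = -117 + \frac{1}{2} \left(- \frac{1}{42}\right) 33 = -117 - \frac{11}{28} = - \frac{3287}{28}$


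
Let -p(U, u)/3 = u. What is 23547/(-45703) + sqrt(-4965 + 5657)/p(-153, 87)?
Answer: -23547/45703 - 2*sqrt(173)/261 ≈ -0.61601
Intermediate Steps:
p(U, u) = -3*u
23547/(-45703) + sqrt(-4965 + 5657)/p(-153, 87) = 23547/(-45703) + sqrt(-4965 + 5657)/((-3*87)) = 23547*(-1/45703) + sqrt(692)/(-261) = -23547/45703 + (2*sqrt(173))*(-1/261) = -23547/45703 - 2*sqrt(173)/261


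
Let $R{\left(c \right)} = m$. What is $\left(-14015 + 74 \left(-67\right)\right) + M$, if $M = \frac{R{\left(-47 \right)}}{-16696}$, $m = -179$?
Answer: $- \frac{316773029}{16696} \approx -18973.0$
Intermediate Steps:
$R{\left(c \right)} = -179$
$M = \frac{179}{16696}$ ($M = - \frac{179}{-16696} = \left(-179\right) \left(- \frac{1}{16696}\right) = \frac{179}{16696} \approx 0.010721$)
$\left(-14015 + 74 \left(-67\right)\right) + M = \left(-14015 + 74 \left(-67\right)\right) + \frac{179}{16696} = \left(-14015 - 4958\right) + \frac{179}{16696} = -18973 + \frac{179}{16696} = - \frac{316773029}{16696}$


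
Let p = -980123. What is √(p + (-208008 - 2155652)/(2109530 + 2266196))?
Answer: I*√4691600971890081877/2187863 ≈ 990.01*I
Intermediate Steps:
√(p + (-208008 - 2155652)/(2109530 + 2266196)) = √(-980123 + (-208008 - 2155652)/(2109530 + 2266196)) = √(-980123 - 2363660/4375726) = √(-980123 - 2363660*1/4375726) = √(-980123 - 1181830/2187863) = √(-2144376028979/2187863) = I*√4691600971890081877/2187863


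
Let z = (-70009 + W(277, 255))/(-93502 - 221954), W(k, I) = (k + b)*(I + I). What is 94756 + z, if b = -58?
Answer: 29891307055/315456 ≈ 94756.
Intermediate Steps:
W(k, I) = 2*I*(-58 + k) (W(k, I) = (k - 58)*(I + I) = (-58 + k)*(2*I) = 2*I*(-58 + k))
z = -41681/315456 (z = (-70009 + 2*255*(-58 + 277))/(-93502 - 221954) = (-70009 + 2*255*219)/(-315456) = (-70009 + 111690)*(-1/315456) = 41681*(-1/315456) = -41681/315456 ≈ -0.13213)
94756 + z = 94756 - 41681/315456 = 29891307055/315456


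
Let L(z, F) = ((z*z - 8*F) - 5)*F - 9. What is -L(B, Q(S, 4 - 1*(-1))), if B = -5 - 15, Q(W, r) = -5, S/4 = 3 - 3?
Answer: 2184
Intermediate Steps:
S = 0 (S = 4*(3 - 3) = 4*0 = 0)
B = -20
L(z, F) = -9 + F*(-5 + z² - 8*F) (L(z, F) = ((z² - 8*F) - 5)*F - 9 = (-5 + z² - 8*F)*F - 9 = F*(-5 + z² - 8*F) - 9 = -9 + F*(-5 + z² - 8*F))
-L(B, Q(S, 4 - 1*(-1))) = -(-9 - 8*(-5)² - 5*(-5) - 5*(-20)²) = -(-9 - 8*25 + 25 - 5*400) = -(-9 - 200 + 25 - 2000) = -1*(-2184) = 2184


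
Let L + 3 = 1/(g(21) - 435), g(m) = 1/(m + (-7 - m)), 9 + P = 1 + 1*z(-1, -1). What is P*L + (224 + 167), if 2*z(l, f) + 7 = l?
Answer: 650363/1523 ≈ 427.03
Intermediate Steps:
z(l, f) = -7/2 + l/2
P = -12 (P = -9 + (1 + 1*(-7/2 + (½)*(-1))) = -9 + (1 + 1*(-7/2 - ½)) = -9 + (1 + 1*(-4)) = -9 + (1 - 4) = -9 - 3 = -12)
g(m) = -⅐ (g(m) = 1/(-7) = -⅐)
L = -9145/3046 (L = -3 + 1/(-⅐ - 435) = -3 + 1/(-3046/7) = -3 - 7/3046 = -9145/3046 ≈ -3.0023)
P*L + (224 + 167) = -12*(-9145/3046) + (224 + 167) = 54870/1523 + 391 = 650363/1523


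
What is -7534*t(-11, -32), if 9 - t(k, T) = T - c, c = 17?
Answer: -436972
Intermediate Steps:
t(k, T) = 26 - T (t(k, T) = 9 - (T - 1*17) = 9 - (T - 17) = 9 - (-17 + T) = 9 + (17 - T) = 26 - T)
-7534*t(-11, -32) = -7534*(26 - 1*(-32)) = -7534*(26 + 32) = -7534*58 = -436972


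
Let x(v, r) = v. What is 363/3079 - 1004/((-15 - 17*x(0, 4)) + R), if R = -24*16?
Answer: 3236153/1228521 ≈ 2.6342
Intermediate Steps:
R = -384
363/3079 - 1004/((-15 - 17*x(0, 4)) + R) = 363/3079 - 1004/((-15 - 17*0) - 384) = 363*(1/3079) - 1004/((-15 + 0) - 384) = 363/3079 - 1004/(-15 - 384) = 363/3079 - 1004/(-399) = 363/3079 - 1004*(-1/399) = 363/3079 + 1004/399 = 3236153/1228521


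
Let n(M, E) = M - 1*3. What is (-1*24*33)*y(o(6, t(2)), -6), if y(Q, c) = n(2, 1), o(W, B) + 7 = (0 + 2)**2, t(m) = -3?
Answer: 792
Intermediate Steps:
o(W, B) = -3 (o(W, B) = -7 + (0 + 2)**2 = -7 + 2**2 = -7 + 4 = -3)
n(M, E) = -3 + M (n(M, E) = M - 3 = -3 + M)
y(Q, c) = -1 (y(Q, c) = -3 + 2 = -1)
(-1*24*33)*y(o(6, t(2)), -6) = (-1*24*33)*(-1) = -24*33*(-1) = -792*(-1) = 792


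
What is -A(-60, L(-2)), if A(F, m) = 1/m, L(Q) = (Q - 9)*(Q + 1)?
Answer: -1/11 ≈ -0.090909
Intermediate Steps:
L(Q) = (1 + Q)*(-9 + Q) (L(Q) = (-9 + Q)*(1 + Q) = (1 + Q)*(-9 + Q))
-A(-60, L(-2)) = -1/(-9 + (-2)**2 - 8*(-2)) = -1/(-9 + 4 + 16) = -1/11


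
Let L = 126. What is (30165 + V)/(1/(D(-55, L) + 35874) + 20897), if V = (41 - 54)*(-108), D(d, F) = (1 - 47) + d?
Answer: 376439279/249182794 ≈ 1.5107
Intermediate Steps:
D(d, F) = -46 + d
V = 1404 (V = -13*(-108) = 1404)
(30165 + V)/(1/(D(-55, L) + 35874) + 20897) = (30165 + 1404)/(1/((-46 - 55) + 35874) + 20897) = 31569/(1/(-101 + 35874) + 20897) = 31569/(1/35773 + 20897) = 31569/(747548382/35773) = 31569*(35773/747548382) = 376439279/249182794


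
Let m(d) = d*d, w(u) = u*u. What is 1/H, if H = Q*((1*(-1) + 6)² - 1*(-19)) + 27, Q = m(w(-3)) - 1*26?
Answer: 1/2447 ≈ 0.00040866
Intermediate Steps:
w(u) = u²
m(d) = d²
Q = 55 (Q = ((-3)²)² - 1*26 = 9² - 26 = 81 - 26 = 55)
H = 2447 (H = 55*((1*(-1) + 6)² - 1*(-19)) + 27 = 55*((-1 + 6)² + 19) + 27 = 55*(5² + 19) + 27 = 55*(25 + 19) + 27 = 55*44 + 27 = 2420 + 27 = 2447)
1/H = 1/2447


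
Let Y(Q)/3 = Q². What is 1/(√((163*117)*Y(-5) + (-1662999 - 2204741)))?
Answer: -I*√2437415/2437415 ≈ -0.00064052*I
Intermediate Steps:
Y(Q) = 3*Q²
1/(√((163*117)*Y(-5) + (-1662999 - 2204741))) = 1/(√((163*117)*(3*(-5)²) + (-1662999 - 2204741))) = 1/(√(19071*(3*25) - 3867740)) = 1/(√(19071*75 - 3867740)) = 1/(√(1430325 - 3867740)) = 1/(√(-2437415)) = 1/(I*√2437415) = -I*√2437415/2437415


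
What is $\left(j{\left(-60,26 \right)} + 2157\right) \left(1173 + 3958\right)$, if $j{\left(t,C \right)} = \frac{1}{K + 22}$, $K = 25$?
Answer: $\frac{520180780}{47} \approx 1.1068 \cdot 10^{7}$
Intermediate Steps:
$j{\left(t,C \right)} = \frac{1}{47}$ ($j{\left(t,C \right)} = \frac{1}{25 + 22} = \frac{1}{47}$)
$\left(j{\left(-60,26 \right)} + 2157\right) \left(1173 + 3958\right) = \left(\frac{1}{47} + 2157\right) \left(1173 + 3958\right) = \frac{101380}{47} \cdot 5131 = \frac{520180780}{47}$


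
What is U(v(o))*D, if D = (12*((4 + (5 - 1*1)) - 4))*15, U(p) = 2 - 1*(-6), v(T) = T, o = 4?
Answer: 5760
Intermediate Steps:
U(p) = 8 (U(p) = 2 + 6 = 8)
D = 720 (D = (12*((4 + (5 - 1)) - 4))*15 = (12*((4 + 4) - 4))*15 = (12*(8 - 4))*15 = (12*4)*15 = 48*15 = 720)
U(v(o))*D = 8*720 = 5760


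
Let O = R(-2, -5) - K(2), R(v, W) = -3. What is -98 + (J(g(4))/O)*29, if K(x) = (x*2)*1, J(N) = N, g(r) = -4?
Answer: -570/7 ≈ -81.429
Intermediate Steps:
K(x) = 2*x (K(x) = (2*x)*1 = 2*x)
O = -7 (O = -3 - 2*2 = -3 - 1*4 = -3 - 4 = -7)
-98 + (J(g(4))/O)*29 = -98 - 4/(-7)*29 = -98 - 4*(-⅐)*29 = -98 + (4/7)*29 = -98 + 116/7 = -570/7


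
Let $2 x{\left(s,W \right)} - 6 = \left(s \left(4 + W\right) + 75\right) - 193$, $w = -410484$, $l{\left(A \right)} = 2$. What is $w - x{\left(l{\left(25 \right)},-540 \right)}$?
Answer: $-409892$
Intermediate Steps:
$x{\left(s,W \right)} = -56 + \frac{s \left(4 + W\right)}{2}$ ($x{\left(s,W \right)} = 3 + \frac{\left(s \left(4 + W\right) + 75\right) - 193}{2} = 3 + \frac{\left(75 + s \left(4 + W\right)\right) - 193}{2} = 3 + \frac{-118 + s \left(4 + W\right)}{2} = 3 + \left(-59 + \frac{s \left(4 + W\right)}{2}\right) = -56 + \frac{s \left(4 + W\right)}{2}$)
$w - x{\left(l{\left(25 \right)},-540 \right)} = -410484 - \left(-56 + 2 \cdot 2 + \frac{1}{2} \left(-540\right) 2\right) = -410484 - \left(-56 + 4 - 540\right) = -410484 - -592 = -410484 + 592 = -409892$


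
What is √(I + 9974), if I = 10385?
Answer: √20359 ≈ 142.69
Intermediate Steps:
√(I + 9974) = √(10385 + 9974) = √20359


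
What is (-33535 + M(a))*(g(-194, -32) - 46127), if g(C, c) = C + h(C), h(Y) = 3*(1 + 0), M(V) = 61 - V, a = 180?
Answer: 1558785972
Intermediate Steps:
h(Y) = 3 (h(Y) = 3*1 = 3)
g(C, c) = 3 + C (g(C, c) = C + 3 = 3 + C)
(-33535 + M(a))*(g(-194, -32) - 46127) = (-33535 + (61 - 1*180))*((3 - 194) - 46127) = (-33535 + (61 - 180))*(-191 - 46127) = (-33535 - 119)*(-46318) = -33654*(-46318) = 1558785972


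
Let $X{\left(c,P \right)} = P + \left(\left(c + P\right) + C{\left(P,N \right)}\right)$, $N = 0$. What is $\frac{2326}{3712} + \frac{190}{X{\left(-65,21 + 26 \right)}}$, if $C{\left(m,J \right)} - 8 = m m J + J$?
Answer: $\frac{395671}{68672} \approx 5.7617$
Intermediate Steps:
$C{\left(m,J \right)} = 8 + J + J m^{2}$ ($C{\left(m,J \right)} = 8 + \left(m m J + J\right) = 8 + \left(m^{2} J + J\right) = 8 + \left(J m^{2} + J\right) = 8 + \left(J + J m^{2}\right) = 8 + J + J m^{2}$)
$X{\left(c,P \right)} = 8 + c + 2 P$ ($X{\left(c,P \right)} = P + \left(\left(c + P\right) + \left(8 + 0 + 0 P^{2}\right)\right) = P + \left(\left(P + c\right) + \left(8 + 0 + 0\right)\right) = P + \left(\left(P + c\right) + 8\right) = P + \left(8 + P + c\right) = 8 + c + 2 P$)
$\frac{2326}{3712} + \frac{190}{X{\left(-65,21 + 26 \right)}} = \frac{2326}{3712} + \frac{190}{8 - 65 + 2 \left(21 + 26\right)} = 2326 \cdot \frac{1}{3712} + \frac{190}{8 - 65 + 2 \cdot 47} = \frac{1163}{1856} + \frac{190}{8 - 65 + 94} = \frac{1163}{1856} + \frac{190}{37} = \frac{395671}{68672}$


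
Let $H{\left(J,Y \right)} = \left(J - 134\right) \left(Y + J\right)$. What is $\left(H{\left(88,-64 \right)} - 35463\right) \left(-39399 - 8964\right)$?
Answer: $1768489821$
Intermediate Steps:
$H{\left(J,Y \right)} = \left(-134 + J\right) \left(J + Y\right)$
$\left(H{\left(88,-64 \right)} - 35463\right) \left(-39399 - 8964\right) = \left(\left(88^{2} - 11792 - -8576 + 88 \left(-64\right)\right) - 35463\right) \left(-39399 - 8964\right) = \left(\left(7744 - 11792 + 8576 - 5632\right) - 35463\right) \left(-48363\right) = \left(-1104 - 35463\right) \left(-48363\right) = \left(-36567\right) \left(-48363\right) = 1768489821$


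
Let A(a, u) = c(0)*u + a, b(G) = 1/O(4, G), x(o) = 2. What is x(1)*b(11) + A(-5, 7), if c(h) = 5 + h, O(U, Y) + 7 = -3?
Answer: 149/5 ≈ 29.800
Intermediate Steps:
O(U, Y) = -10 (O(U, Y) = -7 - 3 = -10)
b(G) = -⅒ (b(G) = 1/(-10) = -⅒)
A(a, u) = a + 5*u (A(a, u) = (5 + 0)*u + a = 5*u + a = a + 5*u)
x(1)*b(11) + A(-5, 7) = 2*(-⅒) + (-5 + 5*7) = -⅕ + (-5 + 35) = -⅕ + 30 = 149/5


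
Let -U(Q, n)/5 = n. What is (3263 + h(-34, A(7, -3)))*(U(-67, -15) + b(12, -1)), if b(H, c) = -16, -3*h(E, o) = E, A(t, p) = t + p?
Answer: 579557/3 ≈ 1.9319e+5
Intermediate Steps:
U(Q, n) = -5*n
A(t, p) = p + t
h(E, o) = -E/3
(3263 + h(-34, A(7, -3)))*(U(-67, -15) + b(12, -1)) = (3263 - ⅓*(-34))*(-5*(-15) - 16) = (3263 + 34/3)*(75 - 16) = (9823/3)*59 = 579557/3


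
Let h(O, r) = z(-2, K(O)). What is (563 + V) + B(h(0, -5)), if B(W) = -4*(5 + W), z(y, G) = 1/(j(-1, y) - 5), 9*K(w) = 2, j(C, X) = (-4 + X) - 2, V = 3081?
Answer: 47116/13 ≈ 3624.3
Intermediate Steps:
j(C, X) = -6 + X
K(w) = 2/9 (K(w) = (⅑)*2 = 2/9)
z(y, G) = 1/(-11 + y) (z(y, G) = 1/((-6 + y) - 5) = 1/(-11 + y))
h(O, r) = -1/13 (h(O, r) = 1/(-11 - 2) = 1/(-13) = -1/13)
B(W) = -20 - 4*W
(563 + V) + B(h(0, -5)) = (563 + 3081) + (-20 - 4*(-1/13)) = 3644 + (-20 + 4/13) = 3644 - 256/13 = 47116/13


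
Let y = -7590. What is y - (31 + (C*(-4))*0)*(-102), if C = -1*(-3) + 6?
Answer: -4428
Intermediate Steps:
C = 9 (C = 3 + 6 = 9)
y - (31 + (C*(-4))*0)*(-102) = -7590 - (31 + (9*(-4))*0)*(-102) = -7590 - (31 - 36*0)*(-102) = -7590 - (31 + 0)*(-102) = -7590 - 31*(-102) = -7590 - 1*(-3162) = -7590 + 3162 = -4428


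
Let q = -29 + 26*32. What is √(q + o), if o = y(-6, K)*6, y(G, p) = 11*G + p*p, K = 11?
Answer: √1133 ≈ 33.660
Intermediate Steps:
y(G, p) = p² + 11*G (y(G, p) = 11*G + p² = p² + 11*G)
o = 330 (o = (11² + 11*(-6))*6 = (121 - 66)*6 = 55*6 = 330)
q = 803 (q = -29 + 832 = 803)
√(q + o) = √(803 + 330) = √1133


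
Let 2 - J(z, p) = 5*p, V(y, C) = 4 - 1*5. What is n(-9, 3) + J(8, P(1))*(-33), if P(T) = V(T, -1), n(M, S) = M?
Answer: -240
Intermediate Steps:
V(y, C) = -1 (V(y, C) = 4 - 5 = -1)
P(T) = -1
J(z, p) = 2 - 5*p
n(-9, 3) + J(8, P(1))*(-33) = -9 + (2 - 5*(-1))*(-33) = -9 + (2 + 5)*(-33) = -9 + 7*(-33) = -9 - 231 = -240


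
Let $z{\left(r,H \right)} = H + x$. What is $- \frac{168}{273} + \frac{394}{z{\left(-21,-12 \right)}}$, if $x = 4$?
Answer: $- \frac{2593}{52} \approx -49.865$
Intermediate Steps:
$z{\left(r,H \right)} = 4 + H$ ($z{\left(r,H \right)} = H + 4 = 4 + H$)
$- \frac{168}{273} + \frac{394}{z{\left(-21,-12 \right)}} = - \frac{168}{273} + \frac{394}{4 - 12} = \left(-168\right) \frac{1}{273} + \frac{394}{-8} = - \frac{8}{13} + 394 \left(- \frac{1}{8}\right) = - \frac{8}{13} - \frac{197}{4} = - \frac{2593}{52}$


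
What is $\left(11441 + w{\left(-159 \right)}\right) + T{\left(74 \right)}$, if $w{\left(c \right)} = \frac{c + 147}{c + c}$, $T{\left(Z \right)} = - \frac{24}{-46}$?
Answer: $\frac{13947261}{1219} \approx 11442.0$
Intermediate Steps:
$T{\left(Z \right)} = \frac{12}{23}$ ($T{\left(Z \right)} = \left(-24\right) \left(- \frac{1}{46}\right) = \frac{12}{23}$)
$w{\left(c \right)} = \frac{147 + c}{2 c}$
$\left(11441 + w{\left(-159 \right)}\right) + T{\left(74 \right)} = \left(11441 + \frac{147 - 159}{2 \left(-159\right)}\right) + \frac{12}{23} = \left(11441 + \frac{1}{2} \left(- \frac{1}{159}\right) \left(-12\right)\right) + \frac{12}{23} = \left(11441 + \frac{2}{53}\right) + \frac{12}{23} = \frac{606375}{53} + \frac{12}{23} = \frac{13947261}{1219}$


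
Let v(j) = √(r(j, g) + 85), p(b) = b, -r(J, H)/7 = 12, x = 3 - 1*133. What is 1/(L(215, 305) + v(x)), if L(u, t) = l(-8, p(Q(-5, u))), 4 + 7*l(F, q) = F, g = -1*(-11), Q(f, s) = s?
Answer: -7/5 ≈ -1.4000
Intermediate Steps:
x = -130 (x = 3 - 133 = -130)
g = 11
r(J, H) = -84 (r(J, H) = -7*12 = -84)
l(F, q) = -4/7 + F/7
L(u, t) = -12/7 (L(u, t) = -4/7 + (⅐)*(-8) = -4/7 - 8/7 = -12/7)
v(j) = 1 (v(j) = √(-84 + 85) = √1 = 1)
1/(L(215, 305) + v(x)) = 1/(-12/7 + 1) = 1/(-5/7) = -7/5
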